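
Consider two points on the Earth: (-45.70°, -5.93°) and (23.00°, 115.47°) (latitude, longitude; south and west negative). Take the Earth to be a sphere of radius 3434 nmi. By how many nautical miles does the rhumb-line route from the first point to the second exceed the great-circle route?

157 nmi

Great circle: cos σ = sin φ₁ sin φ₂ + cos φ₁ cos φ₂ cos Δλ,  σ = 2.2327 rad → d_gc = 7667.0 nmi
Rhumb line: Δψ = +1.3114, q = Δφ/Δψ = 0.9143, d_rh = R√(Δφ²+q²Δλ²) = 7823.7 nmi
Excess = 7823.7 − 7667.0 = 156.7 ≈ 157 nmi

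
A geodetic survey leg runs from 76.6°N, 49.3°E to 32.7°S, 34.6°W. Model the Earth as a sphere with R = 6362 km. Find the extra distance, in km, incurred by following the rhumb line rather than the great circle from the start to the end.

Great circle: cos σ = sin φ₁ sin φ₂ + cos φ₁ cos φ₂ cos Δλ,  σ = 2.1000 rad → d_gc = 13359.9 km
Rhumb line: Δψ = -2.7460, q = Δφ/Δψ = 0.6947, d_rh = R√(Δφ²+q²Δλ²) = 13754.2 km
Excess = 13754.2 − 13359.9 = 394.3 ≈ 394 km

394 km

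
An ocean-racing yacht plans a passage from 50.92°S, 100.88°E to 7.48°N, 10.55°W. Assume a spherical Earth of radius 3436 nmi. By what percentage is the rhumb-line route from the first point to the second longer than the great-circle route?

3.9%

Great circle: σ = 1.9065 rad → d_gc = Rσ = 6550.7 nmi
Rhumb: Δφ = +1.0193, Δλ = -1.9448, Δψ = +1.1668, q = Δφ/Δψ = 0.8735 → d_rh = R√(Δφ²+q²Δλ²) = 6807.4 nmi
Excess = (6807.4 − 6550.7) / 6550.7 = 256.7 / 6550.7 = 3.92% ≈ 3.9%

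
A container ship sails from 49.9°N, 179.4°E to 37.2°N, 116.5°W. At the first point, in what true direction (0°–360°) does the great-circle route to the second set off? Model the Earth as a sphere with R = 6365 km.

80.2°

N = sin Δλ·cos φ₂ = +0.7165;  D = cos φ₁ sin φ₂ − sin φ₁ cos φ₂ cos Δλ = +0.1233
initial course = atan2(N, D) = 80.24°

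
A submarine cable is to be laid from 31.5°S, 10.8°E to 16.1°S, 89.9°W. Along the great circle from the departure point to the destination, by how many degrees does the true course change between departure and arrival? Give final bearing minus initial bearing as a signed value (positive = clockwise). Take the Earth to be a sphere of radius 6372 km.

+52.3°

Initial bearing θ₁ = atan2(sin Δλ cos φ₂, cos φ₁ sin φ₂ − sin φ₁ cos φ₂ cos Δλ) = 250.75°
Final bearing θ₂ = (initial bearing from the destination back to the start) + 180° = 303.09°
Δθ = θ₂ − θ₁ = +52.3°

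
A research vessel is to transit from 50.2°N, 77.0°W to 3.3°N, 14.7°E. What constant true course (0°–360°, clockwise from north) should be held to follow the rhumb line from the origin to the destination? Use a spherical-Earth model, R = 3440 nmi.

Δψ = ln[tan(π/4+φ₂/2)/tan(π/4+φ₁/2)] = -0.9585
Δλ = +1.6005 rad (taken the short way round)
course = atan2(Δλ, Δψ) = 120.92°

120.9°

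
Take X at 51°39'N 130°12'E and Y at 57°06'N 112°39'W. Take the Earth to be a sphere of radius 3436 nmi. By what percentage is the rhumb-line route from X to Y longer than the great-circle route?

14.5%

Great circle: σ = 1.0418 rad → d_gc = Rσ = 3579.6 nmi
Rhumb: Δφ = +0.0951, Δλ = +2.0447, Δψ = +0.1636, q = Δφ/Δψ = 0.5814 → d_rh = R√(Δφ²+q²Δλ²) = 4097.6 nmi
Excess = (4097.6 − 3579.6) / 3579.6 = 518.0 / 3579.6 = 14.47% ≈ 14.5%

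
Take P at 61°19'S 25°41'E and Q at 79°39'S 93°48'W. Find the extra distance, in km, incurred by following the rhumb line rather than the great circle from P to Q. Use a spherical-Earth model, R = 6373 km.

Great circle: cos σ = sin φ₁ sin φ₂ + cos φ₁ cos φ₂ cos Δλ,  σ = 0.6084 rad → d_gc = 3877.3 km
Rhumb line: Δψ = -1.0378, q = Δφ/Δψ = 0.3083, d_rh = R√(Δφ²+q²Δλ²) = 4577.0 km
Excess = 4577.0 − 3877.3 = 699.7 ≈ 700 km

700 km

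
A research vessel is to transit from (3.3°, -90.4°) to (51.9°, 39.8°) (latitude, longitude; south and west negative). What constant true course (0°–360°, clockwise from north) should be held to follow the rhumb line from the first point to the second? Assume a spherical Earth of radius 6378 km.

66.1°

Meridional parts: M(φ₁)=+0.0576, M(φ₂)=+1.0633 → ΔM = +1.0057;  Δλ = +2.2724 rad
tan C = Δλ / ΔM = +2.2595 → C = 66.13°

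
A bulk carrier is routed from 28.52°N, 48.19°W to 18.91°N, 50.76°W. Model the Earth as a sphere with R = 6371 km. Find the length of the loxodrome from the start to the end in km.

1100 km

Δψ = ln[tan(π/4+φ₂/2)/tan(π/4+φ₁/2)] = -0.1835;  Δφ = -0.1677 rad,  Δλ = -0.0449 rad
q = Δφ/Δψ = 0.9141
d = R·√(Δφ² + q²Δλ²) = 6371·0.17266 = 1100 km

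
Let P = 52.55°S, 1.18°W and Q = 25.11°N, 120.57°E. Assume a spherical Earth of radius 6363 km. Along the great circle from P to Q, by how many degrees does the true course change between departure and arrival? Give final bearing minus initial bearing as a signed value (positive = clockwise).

Initial bearing θ₁ = atan2(sin Δλ cos φ₂, cos φ₁ sin φ₂ − sin φ₁ cos φ₂ cos Δλ) = 98.88°
Final bearing θ₂ = (initial bearing from the destination back to the start) + 180° = 41.57°
Δθ = θ₂ − θ₁ = -57.3°

-57.3°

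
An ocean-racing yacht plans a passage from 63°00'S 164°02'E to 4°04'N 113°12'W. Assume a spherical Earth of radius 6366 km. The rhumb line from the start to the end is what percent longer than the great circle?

Great circle: σ = 1.5770 rad → d_gc = Rσ = 10039.0 km
Rhumb: Δφ = +1.1705, Δλ = +1.4446, Δψ = +1.4978, q = Δφ/Δψ = 0.7815 → d_rh = R√(Δφ²+q²Δλ²) = 10352.5 km
Excess = (10352.5 − 10039.0) / 10039.0 = 313.5 / 10039.0 = 3.12% ≈ 3.1%

3.1%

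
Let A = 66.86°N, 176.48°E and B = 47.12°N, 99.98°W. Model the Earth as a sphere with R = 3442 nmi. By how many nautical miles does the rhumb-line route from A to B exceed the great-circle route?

188 nmi

Great circle: cos σ = sin φ₁ sin φ₂ + cos φ₁ cos φ₂ cos Δλ,  σ = 0.7899 rad → d_gc = 2718.9 nmi
Rhumb line: Δψ = -0.6514, q = Δφ/Δψ = 0.5289, d_rh = R√(Δφ²+q²Δλ²) = 2907.3 nmi
Excess = 2907.3 − 2718.9 = 188.4 ≈ 188 nmi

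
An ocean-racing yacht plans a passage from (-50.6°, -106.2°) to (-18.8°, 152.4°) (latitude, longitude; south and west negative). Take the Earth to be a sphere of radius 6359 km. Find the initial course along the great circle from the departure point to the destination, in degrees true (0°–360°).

N = sin Δλ·cos φ₂ = -0.9280;  D = cos φ₁ sin φ₂ − sin φ₁ cos φ₂ cos Δλ = -0.3491
initial course = atan2(N, D) = 249.38°

249.4°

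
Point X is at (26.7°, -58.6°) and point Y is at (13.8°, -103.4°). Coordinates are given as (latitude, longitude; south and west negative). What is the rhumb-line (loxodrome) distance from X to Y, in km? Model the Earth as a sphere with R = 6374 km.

4879 km

Rhumb course C = atan2(Δλ, Δψ) with Δψ = ln[tan(π/4+φ₂/2)/tan(π/4+φ₁/2)] = -0.2406, Δλ = -0.7819 → C = 252.89°
d = R·|Δφ| / |cos C| = 6374·0.22515 / 0.29413 = 4879 km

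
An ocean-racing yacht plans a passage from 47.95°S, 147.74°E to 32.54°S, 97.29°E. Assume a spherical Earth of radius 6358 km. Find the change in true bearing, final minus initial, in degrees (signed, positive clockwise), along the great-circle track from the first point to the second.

Initial bearing θ₁ = atan2(sin Δλ cos φ₂, cos φ₁ sin φ₂ − sin φ₁ cos φ₂ cos Δλ) = 273.38°
Final bearing θ₂ = (initial bearing from the destination back to the start) + 180° = 307.52°
Δθ = θ₂ − θ₁ = +34.1°

+34.1°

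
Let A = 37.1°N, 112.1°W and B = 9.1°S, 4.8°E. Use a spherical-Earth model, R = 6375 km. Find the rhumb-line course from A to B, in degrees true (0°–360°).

Δψ = ln[tan(π/4+φ₂/2)/tan(π/4+φ₁/2)] = -0.8577
Δλ = +2.0403 rad (taken the short way round)
course = atan2(Δλ, Δψ) = 112.80°

112.8°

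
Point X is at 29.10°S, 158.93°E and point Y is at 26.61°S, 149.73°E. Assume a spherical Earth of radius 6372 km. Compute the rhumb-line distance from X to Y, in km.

946 km

Δψ = ln[tan(π/4+φ₂/2)/tan(π/4+φ₁/2)] = +0.0492;  Δφ = +0.0435 rad,  Δλ = -0.1606 rad
q = Δφ/Δψ = 0.8840
d = R·√(Δφ² + q²Δλ²) = 6372·0.14845 = 946 km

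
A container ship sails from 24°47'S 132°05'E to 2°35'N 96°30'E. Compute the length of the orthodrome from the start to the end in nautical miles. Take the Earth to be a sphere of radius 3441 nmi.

Haversine: a = sin²(Δφ/2)+cos φ₁ cos φ₂ sin²(Δλ/2) = 0.14064;  σ = 2·atan2(√a,√(1−a))
σ = 44.051° → d = Rσ = 3441·0.76883 = 2646 nmi

2646 nmi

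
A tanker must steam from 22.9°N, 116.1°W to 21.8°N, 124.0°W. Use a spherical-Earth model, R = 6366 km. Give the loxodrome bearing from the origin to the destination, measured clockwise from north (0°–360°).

Meridional parts: M(φ₁)=+0.4108, M(φ₂)=+0.3900 → ΔM = -0.0208;  Δλ = -0.1379 rad
tan C = Δλ / ΔM = +6.6422 → C = 261.44°

261.4°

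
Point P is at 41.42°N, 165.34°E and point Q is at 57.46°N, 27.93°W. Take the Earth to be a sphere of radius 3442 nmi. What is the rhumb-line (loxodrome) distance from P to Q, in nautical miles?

6505 nmi

Δψ = ln[tan(π/4+φ₂/2)/tan(π/4+φ₁/2)] = +0.4359;  Δφ = +0.2800 rad,  Δλ = +2.9100 rad
q = Δφ/Δψ = 0.6422
d = R·√(Δφ² + q²Δλ²) = 3442·1.88975 = 6505 nmi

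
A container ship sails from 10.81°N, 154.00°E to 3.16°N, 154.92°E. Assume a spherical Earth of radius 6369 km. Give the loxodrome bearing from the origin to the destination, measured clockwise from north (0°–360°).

Δψ = ln[tan(π/4+φ₂/2)/tan(π/4+φ₁/2)] = -0.1346
Δλ = +0.0161 rad (taken the short way round)
course = atan2(Δλ, Δψ) = 173.20°

173.2°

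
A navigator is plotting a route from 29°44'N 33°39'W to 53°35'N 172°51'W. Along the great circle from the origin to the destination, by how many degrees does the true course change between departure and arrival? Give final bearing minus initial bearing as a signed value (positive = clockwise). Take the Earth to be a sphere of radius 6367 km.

-122.6°

Initial bearing θ₁ = atan2(sin Δλ cos φ₂, cos φ₁ sin φ₂ − sin φ₁ cos φ₂ cos Δλ) = 337.17°
Final bearing θ₂ = (initial bearing from the destination back to the start) + 180° = 214.57°
Δθ = θ₂ − θ₁ = -122.6°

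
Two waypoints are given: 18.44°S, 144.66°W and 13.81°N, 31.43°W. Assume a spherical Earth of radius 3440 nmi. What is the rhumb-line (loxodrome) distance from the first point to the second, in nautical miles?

Δψ = ln[tan(π/4+φ₂/2)/tan(π/4+φ₁/2)] = +0.5709;  Δφ = +0.5629 rad,  Δλ = +1.9762 rad
q = Δφ/Δψ = 0.9859
d = R·√(Δφ² + q²Δλ²) = 3440·2.02797 = 6976 nmi

6976 nmi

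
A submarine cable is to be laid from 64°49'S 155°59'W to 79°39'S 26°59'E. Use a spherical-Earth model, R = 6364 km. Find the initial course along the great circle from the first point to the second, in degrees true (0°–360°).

180.9°

θ = atan2( sin Δλ·cos φ₂ ,  cos φ₁ sin φ₂ − sin φ₁ cos φ₂ cos Δλ )
  = atan2(-0.0093, -0.5810) = 180.92°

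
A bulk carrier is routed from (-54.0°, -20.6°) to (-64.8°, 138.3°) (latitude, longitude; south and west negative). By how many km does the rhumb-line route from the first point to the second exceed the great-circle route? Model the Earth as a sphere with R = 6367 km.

2301 km

Great circle: cos σ = sin φ₁ sin φ₂ + cos φ₁ cos φ₂ cos Δλ,  σ = 1.0489 rad → d_gc = 6678.3 km
Rhumb line: Δψ = -0.3740, q = Δφ/Δψ = 0.5039, d_rh = R√(Δφ²+q²Δλ²) = 8978.9 km
Excess = 8978.9 − 6678.3 = 2300.6 ≈ 2301 km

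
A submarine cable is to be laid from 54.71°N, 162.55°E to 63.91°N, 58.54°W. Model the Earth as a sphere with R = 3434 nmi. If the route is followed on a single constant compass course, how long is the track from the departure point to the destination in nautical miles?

Rhumb course C = atan2(Δλ, Δψ) with Δψ = ln[tan(π/4+φ₂/2)/tan(π/4+φ₁/2)] = +0.3169, Δλ = +2.4244 → C = 82.55°
d = R·|Δφ| / |cos C| = 3434·0.16057 / 0.12960 = 4254 nmi

4254 nmi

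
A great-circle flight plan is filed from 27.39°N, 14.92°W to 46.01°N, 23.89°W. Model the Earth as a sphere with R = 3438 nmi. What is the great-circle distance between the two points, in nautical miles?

Haversine: a = sin²(Δφ/2)+cos φ₁ cos φ₂ sin²(Δλ/2) = 0.02994;  σ = 2·atan2(√a,√(1−a))
σ = 19.929° → d = Rσ = 3438·0.34783 = 1196 nmi

1196 nmi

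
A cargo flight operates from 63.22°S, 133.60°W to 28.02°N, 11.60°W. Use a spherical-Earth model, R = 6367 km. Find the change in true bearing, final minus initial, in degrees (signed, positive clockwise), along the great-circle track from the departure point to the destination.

-75.9°

Initial bearing θ₁ = atan2(sin Δλ cos φ₂, cos φ₁ sin φ₂ − sin φ₁ cos φ₂ cos Δλ) = 105.38°
Final bearing θ₂ = (initial bearing from the destination back to the start) + 180° = 29.48°
Δθ = θ₂ − θ₁ = -75.9°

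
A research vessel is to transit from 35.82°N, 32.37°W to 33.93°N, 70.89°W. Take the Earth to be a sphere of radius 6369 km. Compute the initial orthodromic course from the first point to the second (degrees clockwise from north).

278.0°

N = sin Δλ·cos φ₂ = -0.5167;  D = cos φ₁ sin φ₂ − sin φ₁ cos φ₂ cos Δλ = +0.0727
initial course = atan2(N, D) = 278.01°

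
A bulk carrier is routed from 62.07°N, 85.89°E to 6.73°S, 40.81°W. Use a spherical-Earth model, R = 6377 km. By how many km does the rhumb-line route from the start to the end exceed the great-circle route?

1070 km

Great circle: cos σ = sin φ₁ sin φ₂ + cos φ₁ cos φ₂ cos Δλ,  σ = 1.9623 rad → d_gc = 12513.3 km
Rhumb line: Δψ = -1.5093, q = Δφ/Δψ = 0.7956, d_rh = R√(Δφ²+q²Δλ²) = 13583.1 km
Excess = 13583.1 − 12513.3 = 1069.8 ≈ 1070 km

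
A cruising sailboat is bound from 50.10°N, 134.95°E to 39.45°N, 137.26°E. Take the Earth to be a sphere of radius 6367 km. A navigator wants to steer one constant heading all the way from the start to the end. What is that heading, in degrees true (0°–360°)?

Δψ = ln[tan(π/4+φ₂/2)/tan(π/4+φ₁/2)] = -0.2630
Δλ = +0.0403 rad (taken the short way round)
course = atan2(Δλ, Δψ) = 171.28°

171.3°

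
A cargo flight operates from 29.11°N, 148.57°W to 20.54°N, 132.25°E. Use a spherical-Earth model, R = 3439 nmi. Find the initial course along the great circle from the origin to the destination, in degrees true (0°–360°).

N = sin Δλ·cos φ₂ = -0.9198;  D = cos φ₁ sin φ₂ − sin φ₁ cos φ₂ cos Δλ = +0.2210
initial course = atan2(N, D) = 283.51°

283.5°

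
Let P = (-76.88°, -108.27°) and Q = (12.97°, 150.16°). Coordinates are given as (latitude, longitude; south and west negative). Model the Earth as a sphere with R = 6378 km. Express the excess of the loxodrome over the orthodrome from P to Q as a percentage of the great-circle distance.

6.3%

Great circle: σ = 1.8369 rad → d_gc = Rσ = 11715.6 km
Rhumb: Δφ = +1.5682, Δλ = -1.7727, Δψ = +2.3912, q = Δφ/Δψ = 0.6558 → d_rh = R√(Δφ²+q²Δλ²) = 12450.7 km
Excess = (12450.7 − 11715.6) / 11715.6 = 735.1 / 11715.6 = 6.27% ≈ 6.3%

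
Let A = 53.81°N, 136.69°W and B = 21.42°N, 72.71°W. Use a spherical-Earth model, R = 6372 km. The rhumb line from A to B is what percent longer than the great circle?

2.2%

Great circle: σ = 1.0052 rad → d_gc = Rσ = 6405.5 km
Rhumb: Δφ = -0.5653, Δλ = +1.1167, Δψ = -0.7357, q = Δφ/Δψ = 0.7684 → d_rh = R√(Δφ²+q²Δλ²) = 6547.6 km
Excess = (6547.6 − 6405.5) / 6405.5 = 142.1 / 6405.5 = 2.22% ≈ 2.2%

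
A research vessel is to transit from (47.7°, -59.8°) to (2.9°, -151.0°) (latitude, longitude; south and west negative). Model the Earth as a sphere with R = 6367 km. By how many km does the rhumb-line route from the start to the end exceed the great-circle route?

270 km

Great circle: cos σ = sin φ₁ sin φ₂ + cos φ₁ cos φ₂ cos Δλ,  σ = 1.5475 rad → d_gc = 9852.62 km
Rhumb line: Δψ = -0.8990, q = Δφ/Δψ = 0.8697, d_rh = R√(Δφ²+q²Δλ²) = 10123.09 km
Excess = 10123.09 − 9852.62 = 270.47 ≈ 270 km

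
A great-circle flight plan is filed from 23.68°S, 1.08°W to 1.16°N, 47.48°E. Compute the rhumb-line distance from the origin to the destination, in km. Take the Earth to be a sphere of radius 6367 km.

5929 km

Δψ = ln[tan(π/4+φ₂/2)/tan(π/4+φ₁/2)] = +0.4458;  Δφ = +0.4335 rad,  Δλ = +0.8475 rad
q = Δφ/Δψ = 0.9724
d = R·√(Δφ² + q²Δλ²) = 6367·0.93123 = 5929 km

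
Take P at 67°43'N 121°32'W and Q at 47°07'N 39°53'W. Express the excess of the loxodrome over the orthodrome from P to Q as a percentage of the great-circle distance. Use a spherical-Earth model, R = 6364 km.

Great circle: σ = 0.7735 rad → d_gc = Rσ = 4922.3 km
Rhumb: Δφ = -0.3595, Δλ = +1.4251, Δψ = -0.6902, q = Δφ/Δψ = 0.5209 → d_rh = R√(Δφ²+q²Δλ²) = 5249.2 km
Excess = (5249.2 − 4922.3) / 4922.3 = 326.9 / 4922.3 = 6.64% ≈ 6.6%

6.6%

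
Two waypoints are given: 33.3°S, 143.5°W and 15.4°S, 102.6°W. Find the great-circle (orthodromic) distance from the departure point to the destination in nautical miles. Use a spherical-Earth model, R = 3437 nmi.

cos σ = sin φ₁ sin φ₂ + cos φ₁ cos φ₂ cos Δλ
      = sin(-33.30°)sin(-15.40°) + cos(-33.30°)cos(-15.40°)cos(40.90°) = 0.7549
σ = 40.987° → d = Rσ = 3437·0.71535 = 2459 nmi

2459 nmi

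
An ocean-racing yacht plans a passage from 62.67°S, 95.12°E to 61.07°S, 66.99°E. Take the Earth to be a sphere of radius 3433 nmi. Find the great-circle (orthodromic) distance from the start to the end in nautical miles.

794 nmi

cos σ = sin φ₁ sin φ₂ + cos φ₁ cos φ₂ cos Δλ
      = sin(-62.67°)sin(-61.07°) + cos(-62.67°)cos(-61.07°)cos(-28.13°) = 0.9734
σ = 13.251° → d = Rσ = 3433·0.23127 = 794 nmi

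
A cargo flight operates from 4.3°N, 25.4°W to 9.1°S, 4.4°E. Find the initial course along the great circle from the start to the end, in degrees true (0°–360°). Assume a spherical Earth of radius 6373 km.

114.3°

θ = atan2( sin Δλ·cos φ₂ ,  cos φ₁ sin φ₂ − sin φ₁ cos φ₂ cos Δλ )
  = atan2(+0.4907, -0.2220) = 114.34°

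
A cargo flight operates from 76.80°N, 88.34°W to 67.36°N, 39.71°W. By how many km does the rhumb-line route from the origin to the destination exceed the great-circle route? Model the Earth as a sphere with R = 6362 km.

Great circle: cos σ = sin φ₁ sin φ₂ + cos φ₁ cos φ₂ cos Δλ,  σ = 0.2955 rad → d_gc = 1880.1 km
Rhumb line: Δψ = -0.5482, q = Δφ/Δψ = 0.3005, d_rh = R√(Δφ²+q²Δλ²) = 1932.0 km
Excess = 1932.0 − 1880.1 = 51.9 ≈ 52 km

52 km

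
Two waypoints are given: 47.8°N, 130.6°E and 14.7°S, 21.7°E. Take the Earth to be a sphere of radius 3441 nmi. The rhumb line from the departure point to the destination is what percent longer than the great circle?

2.5%

Great circle: σ = 1.9806 rad → d_gc = Rσ = 6815.3 nmi
Rhumb: Δφ = -1.0908, Δλ = -1.9007, Δψ = -1.2117, q = Δφ/Δψ = 0.9003 → d_rh = R√(Δφ²+q²Δλ²) = 6982.6 nmi
Excess = (6982.6 − 6815.3) / 6815.3 = 167.3 / 6815.3 = 2.455% ≈ 2.5%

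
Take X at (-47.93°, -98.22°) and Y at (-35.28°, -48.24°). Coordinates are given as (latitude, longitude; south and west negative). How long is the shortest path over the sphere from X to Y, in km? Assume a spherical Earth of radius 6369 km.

4301 km

Haversine: a = sin²(Δφ/2)+cos φ₁ cos φ₂ sin²(Δλ/2) = 0.10976;  σ = 2·atan2(√a,√(1−a))
σ = 38.695° → d = Rσ = 6369·0.67536 = 4301 km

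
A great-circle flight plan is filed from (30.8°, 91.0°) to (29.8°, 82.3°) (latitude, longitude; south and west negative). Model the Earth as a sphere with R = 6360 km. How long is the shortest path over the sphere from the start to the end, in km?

841 km

Haversine: a = sin²(Δφ/2)+cos φ₁ cos φ₂ sin²(Δλ/2) = 0.00436;  σ = 2·atan2(√a,√(1−a))
σ = 7.576° → d = Rσ = 6360·0.13222 = 841 km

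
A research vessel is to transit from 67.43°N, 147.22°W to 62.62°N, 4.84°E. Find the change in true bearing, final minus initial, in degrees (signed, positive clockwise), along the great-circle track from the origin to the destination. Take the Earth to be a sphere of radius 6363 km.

+149.3°

Initial bearing θ₁ = atan2(sin Δλ cos φ₂, cos φ₁ sin φ₂ − sin φ₁ cos φ₂ cos Δλ) = 16.75°
Final bearing θ₂ = (initial bearing from the destination back to the start) + 180° = 166.08°
Δθ = θ₂ − θ₁ = +149.3°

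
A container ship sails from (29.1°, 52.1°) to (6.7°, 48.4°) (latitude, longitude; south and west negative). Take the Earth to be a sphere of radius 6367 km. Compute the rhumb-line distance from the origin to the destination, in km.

Rhumb course C = atan2(Δλ, Δψ) with Δψ = ln[tan(π/4+φ₂/2)/tan(π/4+φ₁/2)] = -0.4140, Δλ = -0.0646 → C = 188.86°
d = R·|Δφ| / |cos C| = 6367·0.39095 / 0.98805 = 2519 km

2519 km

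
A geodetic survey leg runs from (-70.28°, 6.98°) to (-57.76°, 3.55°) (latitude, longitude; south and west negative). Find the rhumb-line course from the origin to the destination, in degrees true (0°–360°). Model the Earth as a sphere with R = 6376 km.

353.3°

Δψ = ln[tan(π/4+φ₂/2)/tan(π/4+φ₁/2)] = +0.5085
Δλ = -0.0599 rad (taken the short way round)
course = atan2(Δλ, Δψ) = 353.29°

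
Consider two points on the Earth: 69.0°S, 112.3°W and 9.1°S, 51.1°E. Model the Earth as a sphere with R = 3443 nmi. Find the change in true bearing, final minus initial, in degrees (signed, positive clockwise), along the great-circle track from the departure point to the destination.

-157.3°

At departure: θ₁ = atan2(sin Δλ cos φ₂, cos φ₁ sin φ₂ − sin φ₁ cos φ₂ cos Δλ) = 163.30°
At arrival: θ₂ = atan2(sin Δλ cos φ₁, −cos φ₂ sin φ₁ + sin φ₂ cos φ₁ cos Δλ) = 5.99°
Δθ = θ₂ − θ₁ = -157.3°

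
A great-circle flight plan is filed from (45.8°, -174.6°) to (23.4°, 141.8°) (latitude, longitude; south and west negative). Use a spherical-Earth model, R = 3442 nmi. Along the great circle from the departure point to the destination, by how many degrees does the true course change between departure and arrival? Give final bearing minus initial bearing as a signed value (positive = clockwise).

-26.1°

Initial bearing θ₁ = atan2(sin Δλ cos φ₂, cos φ₁ sin φ₂ − sin φ₁ cos φ₂ cos Δλ) = 252.50°
Final bearing θ₂ = (initial bearing from the destination back to the start) + 180° = 226.42°
Δθ = θ₂ − θ₁ = -26.1°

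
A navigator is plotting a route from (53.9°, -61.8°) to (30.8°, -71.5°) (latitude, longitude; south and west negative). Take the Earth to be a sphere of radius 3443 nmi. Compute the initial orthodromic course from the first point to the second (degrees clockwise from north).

200.7°

N = sin Δλ·cos φ₂ = -0.1447;  D = cos φ₁ sin φ₂ − sin φ₁ cos φ₂ cos Δλ = -0.3824
initial course = atan2(N, D) = 200.73°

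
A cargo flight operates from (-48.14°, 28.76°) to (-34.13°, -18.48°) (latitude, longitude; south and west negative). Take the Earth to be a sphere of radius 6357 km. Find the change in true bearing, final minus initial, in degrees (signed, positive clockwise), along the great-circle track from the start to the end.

+32.3°

Initial bearing θ₁ = atan2(sin Δλ cos φ₂, cos φ₁ sin φ₂ − sin φ₁ cos φ₂ cos Δλ) = 274.15°
Final bearing θ₂ = (initial bearing from the destination back to the start) + 180° = 306.48°
Δθ = θ₂ − θ₁ = +32.3°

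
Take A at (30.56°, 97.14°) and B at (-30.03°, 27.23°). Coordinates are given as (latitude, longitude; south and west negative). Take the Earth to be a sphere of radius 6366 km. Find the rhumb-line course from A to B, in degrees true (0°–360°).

Meridional parts: M(φ₁)=+0.5606, M(φ₂)=-0.5499 → ΔM = -1.1105;  Δλ = -1.2202 rad
tan C = Δλ / ΔM = +1.0987 → C = 227.69°

227.7°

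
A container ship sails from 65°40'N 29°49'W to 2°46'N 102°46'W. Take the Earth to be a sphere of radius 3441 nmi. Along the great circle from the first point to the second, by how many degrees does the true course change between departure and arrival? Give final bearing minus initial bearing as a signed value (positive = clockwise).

-52.0°

Initial bearing θ₁ = atan2(sin Δλ cos φ₂, cos φ₁ sin φ₂ − sin φ₁ cos φ₂ cos Δλ) = 255.50°
Final bearing θ₂ = (initial bearing from the destination back to the start) + 180° = 203.54°
Δθ = θ₂ − θ₁ = -52.0°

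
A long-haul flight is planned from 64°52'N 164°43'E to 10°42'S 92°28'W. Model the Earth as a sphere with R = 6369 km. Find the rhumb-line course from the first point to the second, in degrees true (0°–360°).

Meridional parts: M(φ₁)=+1.5010, M(φ₂)=-0.1878 → ΔM = -1.6888;  Δλ = +1.7945 rad
tan C = Δλ / ΔM = -1.0626 → C = 133.26°

133.3°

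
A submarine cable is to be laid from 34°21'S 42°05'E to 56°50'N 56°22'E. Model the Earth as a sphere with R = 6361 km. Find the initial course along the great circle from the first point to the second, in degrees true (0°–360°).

7.8°

N = sin Δλ·cos φ₂ = +0.1350;  D = cos φ₁ sin φ₂ − sin φ₁ cos φ₂ cos Δλ = +0.9902
initial course = atan2(N, D) = 7.76°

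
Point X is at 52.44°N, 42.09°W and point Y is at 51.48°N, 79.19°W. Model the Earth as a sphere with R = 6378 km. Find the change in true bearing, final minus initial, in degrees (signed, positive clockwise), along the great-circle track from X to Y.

At departure: θ₁ = atan2(sin Δλ cos φ₂, cos φ₁ sin φ₂ − sin φ₁ cos φ₂ cos Δλ) = 282.48°
At arrival: θ₂ = atan2(sin Δλ cos φ₁, −cos φ₂ sin φ₁ + sin φ₂ cos φ₁ cos Δλ) = 252.88°
Δθ = θ₂ − θ₁ = -29.6°

-29.6°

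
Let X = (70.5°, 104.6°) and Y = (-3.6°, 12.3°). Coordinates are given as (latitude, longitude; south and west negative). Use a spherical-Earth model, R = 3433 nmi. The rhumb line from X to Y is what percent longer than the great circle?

Great circle: σ = 1.6434 rad → d_gc = Rσ = 5641.9 nmi
Rhumb: Δφ = -1.2933, Δλ = -1.6109, Δψ = -1.8241, q = Δφ/Δψ = 0.7090 → d_rh = R√(Δφ²+q²Δλ²) = 5923.4 nmi
Excess = (5923.4 − 5641.9) / 5641.9 = 281.5 / 5641.9 = 4.99% ≈ 5.0%

5.0%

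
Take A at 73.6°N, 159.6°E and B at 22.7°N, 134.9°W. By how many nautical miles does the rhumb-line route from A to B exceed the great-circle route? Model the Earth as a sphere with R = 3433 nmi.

Great circle: cos σ = sin φ₁ sin φ₂ + cos φ₁ cos φ₂ cos Δλ,  σ = 1.0722 rad → d_gc = 3680.8 nmi
Rhumb line: Δψ = -1.5303, q = Δφ/Δψ = 0.5805, d_rh = R√(Δφ²+q²Δλ²) = 3806.9 nmi
Excess = 3806.9 − 3680.8 = 126.1 ≈ 126 nmi

126 nmi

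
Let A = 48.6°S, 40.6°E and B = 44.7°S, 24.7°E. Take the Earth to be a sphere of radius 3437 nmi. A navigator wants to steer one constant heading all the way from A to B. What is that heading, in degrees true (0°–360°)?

Δψ = ln[tan(π/4+φ₂/2)/tan(π/4+φ₁/2)] = +0.0992
Δλ = -0.2775 rad (taken the short way round)
course = atan2(Δλ, Δψ) = 289.67°

289.7°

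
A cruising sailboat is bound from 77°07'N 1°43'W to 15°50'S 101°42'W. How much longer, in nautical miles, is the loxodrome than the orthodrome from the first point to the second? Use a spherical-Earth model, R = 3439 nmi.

Great circle: cos σ = sin φ₁ sin φ₂ + cos φ₁ cos φ₂ cos Δλ,  σ = 1.8788 rad → d_gc = 6461.2 nmi
Rhumb line: Δψ = -2.4611, q = Δφ/Δψ = 0.6592, d_rh = R√(Δφ²+q²Δλ²) = 6839.1 nmi
Excess = 6839.1 − 6461.2 = 377.9 ≈ 378 nmi

378 nmi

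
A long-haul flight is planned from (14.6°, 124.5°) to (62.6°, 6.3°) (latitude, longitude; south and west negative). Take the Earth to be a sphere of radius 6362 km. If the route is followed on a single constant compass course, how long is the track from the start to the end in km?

10918 km

Rhumb course C = atan2(Δλ, Δψ) with Δψ = ln[tan(π/4+φ₂/2)/tan(π/4+φ₁/2)] = +1.1539, Δλ = -2.0630 → C = 299.22°
d = R·|Δφ| / |cos C| = 6362·0.83776 / 0.48816 = 10918 km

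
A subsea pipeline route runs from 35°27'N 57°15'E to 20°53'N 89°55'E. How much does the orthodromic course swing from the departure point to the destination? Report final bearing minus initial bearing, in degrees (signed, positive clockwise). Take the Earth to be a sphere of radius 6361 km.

Initial bearing θ₁ = atan2(sin Δλ cos φ₂, cos φ₁ sin φ₂ − sin φ₁ cos φ₂ cos Δλ) = 108.20°
Final bearing θ₂ = (initial bearing from the destination back to the start) + 180° = 124.08°
Δθ = θ₂ − θ₁ = +15.9°

+15.9°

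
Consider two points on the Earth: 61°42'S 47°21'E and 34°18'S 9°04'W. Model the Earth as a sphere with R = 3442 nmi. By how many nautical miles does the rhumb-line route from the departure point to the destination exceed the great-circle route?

65 nmi

Great circle: cos σ = sin φ₁ sin φ₂ + cos φ₁ cos φ₂ cos Δλ,  σ = 0.7773 rad → d_gc = 2675.47 nmi
Rhumb line: Δψ = +0.7399, q = Δφ/Δψ = 0.6463, d_rh = R√(Δφ²+q²Δλ²) = 2740.05 nmi
Excess = 2740.05 − 2675.47 = 64.58 ≈ 65 nmi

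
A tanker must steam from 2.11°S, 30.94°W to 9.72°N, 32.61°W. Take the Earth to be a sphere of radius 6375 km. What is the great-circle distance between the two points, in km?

1329 km

cos σ = sin φ₁ sin φ₂ + cos φ₁ cos φ₂ cos Δλ
      = sin(-2.11°)sin(9.72°) + cos(-2.11°)cos(9.72°)cos(-1.67°) = 0.9783
σ = 11.946° → d = Rσ = 6375·0.20850 = 1329 km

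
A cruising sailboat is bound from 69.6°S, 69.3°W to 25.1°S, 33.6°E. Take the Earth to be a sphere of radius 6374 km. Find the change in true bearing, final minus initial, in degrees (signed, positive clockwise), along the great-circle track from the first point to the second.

-89.8°

At departure: θ₁ = atan2(sin Δλ cos φ₂, cos φ₁ sin φ₂ − sin φ₁ cos φ₂ cos Δλ) = 110.92°
At arrival: θ₂ = atan2(sin Δλ cos φ₁, −cos φ₂ sin φ₁ + sin φ₂ cos φ₁ cos Δλ) = 21.07°
Δθ = θ₂ − θ₁ = -89.8°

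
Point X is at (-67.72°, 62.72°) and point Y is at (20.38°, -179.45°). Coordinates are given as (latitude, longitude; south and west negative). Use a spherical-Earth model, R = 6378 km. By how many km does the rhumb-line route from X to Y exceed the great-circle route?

Great circle: cos σ = sin φ₁ sin φ₂ + cos φ₁ cos φ₂ cos Δλ,  σ = 2.0808 rad → d_gc = 13271.2 km
Rhumb line: Δψ = +1.9884, q = Δφ/Δψ = 0.7733, d_rh = R√(Δφ²+q²Δλ²) = 14108.8 km
Excess = 14108.8 − 13271.2 = 837.6 ≈ 838 km

838 km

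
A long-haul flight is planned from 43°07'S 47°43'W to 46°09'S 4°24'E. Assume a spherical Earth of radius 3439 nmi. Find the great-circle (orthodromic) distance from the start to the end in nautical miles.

Haversine: a = sin²(Δφ/2)+cos φ₁ cos φ₂ sin²(Δλ/2) = 0.09829;  σ = 2·atan2(√a,√(1−a))
σ = 36.541° → d = Rσ = 3439·0.63777 = 2193 nmi

2193 nmi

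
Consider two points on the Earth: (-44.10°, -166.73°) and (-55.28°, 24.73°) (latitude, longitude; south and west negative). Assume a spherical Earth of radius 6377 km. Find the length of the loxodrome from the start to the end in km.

Δψ = ln[tan(π/4+φ₂/2)/tan(π/4+φ₁/2)] = -0.3035;  Δφ = -0.1951 rad,  Δλ = -2.9416 rad
q = Δφ/Δψ = 0.6430
d = R·√(Δφ² + q²Δλ²) = 6377·1.90154 = 12126 km

12126 km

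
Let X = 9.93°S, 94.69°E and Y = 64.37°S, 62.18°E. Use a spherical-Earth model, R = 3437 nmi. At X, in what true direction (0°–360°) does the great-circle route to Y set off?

θ = atan2( sin Δλ·cos φ₂ ,  cos φ₁ sin φ₂ − sin φ₁ cos φ₂ cos Δλ )
  = atan2(-0.2325, -0.8252) = 195.73°

195.7°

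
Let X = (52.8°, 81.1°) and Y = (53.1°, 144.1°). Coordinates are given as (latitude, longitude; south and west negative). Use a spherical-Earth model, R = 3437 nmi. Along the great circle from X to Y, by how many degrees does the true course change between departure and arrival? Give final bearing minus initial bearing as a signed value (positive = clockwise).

+52.1°

Initial bearing θ₁ = atan2(sin Δλ cos φ₂, cos φ₁ sin φ₂ − sin φ₁ cos φ₂ cos Δλ) = 63.53°
Final bearing θ₂ = (initial bearing from the destination back to the start) + 180° = 115.66°
Δθ = θ₂ − θ₁ = +52.1°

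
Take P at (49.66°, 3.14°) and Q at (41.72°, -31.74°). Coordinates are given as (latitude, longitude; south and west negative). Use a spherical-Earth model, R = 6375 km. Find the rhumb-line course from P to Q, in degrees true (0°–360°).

Δψ = ln[tan(π/4+φ₂/2)/tan(π/4+φ₁/2)] = -0.1989
Δλ = -0.6088 rad (taken the short way round)
course = atan2(Δλ, Δψ) = 251.91°

251.9°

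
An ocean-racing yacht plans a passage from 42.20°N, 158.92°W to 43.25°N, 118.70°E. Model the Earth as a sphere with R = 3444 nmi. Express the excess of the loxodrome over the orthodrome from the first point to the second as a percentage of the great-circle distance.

4.6%

Great circle: σ = 1.0101 rad → d_gc = Rσ = 3478.7 nmi
Rhumb: Δφ = +0.0183, Δλ = -1.4378, Δψ = +0.0249, q = Δφ/Δψ = 0.7346 → d_rh = R√(Δφ²+q²Δλ²) = 3638.1 nmi
Excess = (3638.1 − 3478.7) / 3478.7 = 159.4 / 3478.7 = 4.58% ≈ 4.6%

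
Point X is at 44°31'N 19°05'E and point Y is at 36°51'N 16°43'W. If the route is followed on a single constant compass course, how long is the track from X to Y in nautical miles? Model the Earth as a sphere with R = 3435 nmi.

Rhumb course C = atan2(Δλ, Δψ) with Δψ = ln[tan(π/4+φ₂/2)/tan(π/4+φ₁/2)] = -0.1768, Δλ = -0.6248 → C = 254.20°
d = R·|Δφ| / |cos C| = 3435·0.13381 / 0.27224 = 1688 nmi

1688 nmi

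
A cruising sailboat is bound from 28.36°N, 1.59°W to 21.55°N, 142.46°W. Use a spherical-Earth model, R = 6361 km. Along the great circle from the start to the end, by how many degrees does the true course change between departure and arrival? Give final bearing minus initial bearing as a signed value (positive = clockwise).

At departure: θ₁ = atan2(sin Δλ cos φ₂, cos φ₁ sin φ₂ − sin φ₁ cos φ₂ cos Δλ) = 318.61°
At arrival: θ₂ = atan2(sin Δλ cos φ₁, −cos φ₂ sin φ₁ + sin φ₂ cos φ₁ cos Δλ) = 218.73°
Δθ = θ₂ − θ₁ = -99.9°

-99.9°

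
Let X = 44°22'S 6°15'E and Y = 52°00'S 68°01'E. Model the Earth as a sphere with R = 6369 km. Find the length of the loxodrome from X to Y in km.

4644 km

Rhumb course C = atan2(Δλ, Δψ) with Δψ = ln[tan(π/4+φ₂/2)/tan(π/4+φ₁/2)] = -0.2003, Δλ = +1.0780 → C = 100.53°
d = R·|Δφ| / |cos C| = 6369·0.13323 / 0.18271 = 4644 km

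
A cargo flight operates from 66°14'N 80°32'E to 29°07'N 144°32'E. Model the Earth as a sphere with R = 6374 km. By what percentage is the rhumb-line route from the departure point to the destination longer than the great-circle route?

3.2%

Great circle: σ = 0.9277 rad → d_gc = Rσ = 5913.2 km
Rhumb: Δφ = -0.6478, Δλ = +1.1170, Δψ = -1.0270, q = Δφ/Δψ = 0.6308 → d_rh = R√(Δφ²+q²Δλ²) = 6100.7 km
Excess = (6100.7 − 5913.2) / 5913.2 = 187.5 / 5913.2 = 3.17% ≈ 3.2%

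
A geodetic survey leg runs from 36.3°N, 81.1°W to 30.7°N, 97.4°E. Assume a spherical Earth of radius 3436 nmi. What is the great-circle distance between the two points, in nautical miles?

Haversine: a = sin²(Δφ/2)+cos φ₁ cos φ₂ sin²(Δλ/2) = 0.69525;  σ = 2·atan2(√a,√(1−a))
σ = 112.985° → d = Rσ = 3436·1.97196 = 6776 nmi

6776 nmi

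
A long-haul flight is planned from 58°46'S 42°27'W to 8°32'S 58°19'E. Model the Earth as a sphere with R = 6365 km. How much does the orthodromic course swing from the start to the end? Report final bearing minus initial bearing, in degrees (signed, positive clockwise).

Initial bearing θ₁ = atan2(sin Δλ cos φ₂, cos φ₁ sin φ₂ − sin φ₁ cos φ₂ cos Δλ) = 103.59°
Final bearing θ₂ = (initial bearing from the destination back to the start) + 180° = 30.64°
Δθ = θ₂ − θ₁ = -73.0°

-73.0°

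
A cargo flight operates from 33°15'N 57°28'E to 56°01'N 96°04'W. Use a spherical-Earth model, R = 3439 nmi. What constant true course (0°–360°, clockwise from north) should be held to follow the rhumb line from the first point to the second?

282.0°

Δψ = ln[tan(π/4+φ₂/2)/tan(π/4+φ₁/2)] = +0.5696
Δλ = -2.6797 rad (taken the short way round)
course = atan2(Δλ, Δψ) = 282.00°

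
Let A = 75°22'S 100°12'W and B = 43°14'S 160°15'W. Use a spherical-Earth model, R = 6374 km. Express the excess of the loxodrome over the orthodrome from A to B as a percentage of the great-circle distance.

3.5%

Great circle: σ = 0.7157 rad → d_gc = Rσ = 4561.8 km
Rhumb: Δφ = +0.5608, Δλ = -1.0481, Δψ = +1.2142, q = Δφ/Δψ = 0.4619 → d_rh = R√(Δφ²+q²Δλ²) = 4722.3 km
Excess = (4722.3 − 4561.8) / 4561.8 = 160.5 / 4561.8 = 3.52% ≈ 3.5%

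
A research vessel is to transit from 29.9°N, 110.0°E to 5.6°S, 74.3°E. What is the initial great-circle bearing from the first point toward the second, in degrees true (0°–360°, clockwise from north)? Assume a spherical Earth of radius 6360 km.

N = sin Δλ·cos φ₂ = -0.5808;  D = cos φ₁ sin φ₂ − sin φ₁ cos φ₂ cos Δλ = -0.4875
initial course = atan2(N, D) = 229.99°

230.0°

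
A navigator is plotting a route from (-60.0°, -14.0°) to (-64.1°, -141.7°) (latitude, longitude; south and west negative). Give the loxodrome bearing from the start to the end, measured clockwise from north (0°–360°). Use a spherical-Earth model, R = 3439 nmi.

266.1°

Meridional parts: M(φ₁)=-1.3170, M(φ₂)=-1.4699 → ΔM = -0.1529;  Δλ = -2.2288 rad
tan C = Δλ / ΔM = +14.5730 → C = 266.07°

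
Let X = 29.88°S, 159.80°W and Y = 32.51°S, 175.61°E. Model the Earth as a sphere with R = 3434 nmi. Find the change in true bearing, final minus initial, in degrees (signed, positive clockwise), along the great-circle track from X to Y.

Initial bearing θ₁ = atan2(sin Δλ cos φ₂, cos φ₁ sin φ₂ − sin φ₁ cos φ₂ cos Δλ) = 256.54°
Final bearing θ₂ = (initial bearing from the destination back to the start) + 180° = 269.42°
Δθ = θ₂ − θ₁ = +12.9°

+12.9°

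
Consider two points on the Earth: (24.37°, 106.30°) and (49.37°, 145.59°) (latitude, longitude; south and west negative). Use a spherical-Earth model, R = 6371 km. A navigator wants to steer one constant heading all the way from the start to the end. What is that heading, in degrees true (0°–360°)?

Δψ = ln[tan(π/4+φ₂/2)/tan(π/4+φ₁/2)] = +0.5549
Δλ = +0.6857 rad (taken the short way round)
course = atan2(Δλ, Δψ) = 51.02°

51.0°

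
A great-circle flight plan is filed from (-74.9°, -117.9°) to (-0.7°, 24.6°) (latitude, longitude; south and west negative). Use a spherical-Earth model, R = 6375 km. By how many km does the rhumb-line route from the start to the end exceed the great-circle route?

1876 km

Great circle: cos σ = sin φ₁ sin φ₂ + cos φ₁ cos φ₂ cos Δλ,  σ = 1.7669 rad → d_gc = 11264.1 km
Rhumb line: Δψ = +2.0087, q = Δφ/Δψ = 0.6447, d_rh = R√(Δφ²+q²Δλ²) = 13139.8 km
Excess = 13139.8 − 11264.1 = 1875.7 ≈ 1876 km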